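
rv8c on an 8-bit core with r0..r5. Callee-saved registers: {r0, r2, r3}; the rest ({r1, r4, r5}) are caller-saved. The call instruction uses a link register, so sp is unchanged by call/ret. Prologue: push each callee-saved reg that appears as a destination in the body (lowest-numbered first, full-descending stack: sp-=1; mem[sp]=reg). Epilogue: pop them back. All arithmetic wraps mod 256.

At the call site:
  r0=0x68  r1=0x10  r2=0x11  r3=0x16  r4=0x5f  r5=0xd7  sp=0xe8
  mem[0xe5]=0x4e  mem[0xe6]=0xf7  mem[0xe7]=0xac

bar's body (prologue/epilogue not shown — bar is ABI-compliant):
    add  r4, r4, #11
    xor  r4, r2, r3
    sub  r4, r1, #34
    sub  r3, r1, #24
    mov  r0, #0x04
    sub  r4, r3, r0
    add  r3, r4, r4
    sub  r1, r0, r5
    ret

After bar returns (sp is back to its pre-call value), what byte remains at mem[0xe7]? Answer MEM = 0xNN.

MEM = 0x68

prologue: push r0 → mem[0xe7]=0x68, sp=0xe7
prologue: push r3 → mem[0xe6]=0x16, sp=0xe6
body[0] add  r4, r4, #11 → r4=0x6a
body[1] xor  r4, r2, r3 → r4=0x07
body[2] sub  r4, r1, #34 → r4=0xee
body[3] sub  r3, r1, #24 → r3=0xf8
body[4] mov  r0, #0x04 → r0=0x04
body[5] sub  r4, r3, r0 → r4=0xf4
body[6] add  r3, r4, r4 → r3=0xe8
body[7] sub  r1, r0, r5 → r1=0x2d
epilogue: pop r3=0x16, sp=0xe7
epilogue: pop r0=0x68, sp=0xe8
prologue pushed ['r0', 'r3'] at ['0xe7', '0xe6']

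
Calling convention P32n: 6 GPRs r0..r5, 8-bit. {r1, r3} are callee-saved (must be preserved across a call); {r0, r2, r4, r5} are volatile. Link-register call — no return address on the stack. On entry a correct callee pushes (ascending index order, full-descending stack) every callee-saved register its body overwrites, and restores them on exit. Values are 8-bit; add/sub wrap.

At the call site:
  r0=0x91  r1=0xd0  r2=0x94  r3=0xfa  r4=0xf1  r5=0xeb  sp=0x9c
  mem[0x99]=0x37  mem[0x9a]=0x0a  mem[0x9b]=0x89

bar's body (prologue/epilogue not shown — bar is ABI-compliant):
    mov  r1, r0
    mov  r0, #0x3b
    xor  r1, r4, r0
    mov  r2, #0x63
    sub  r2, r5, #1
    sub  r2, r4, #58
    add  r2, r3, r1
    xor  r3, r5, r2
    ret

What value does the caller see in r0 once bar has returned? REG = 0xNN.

REG = 0x3b

prologue: push r1 -> mem[0x9b]=0xd0, sp=0x9b
prologue: push r3 -> mem[0x9a]=0xfa, sp=0x9a
body[0] mov  r1, r0 -> r1=0x91
body[1] mov  r0, #0x3b -> r0=0x3b
body[2] xor  r1, r4, r0 -> r1=0xca
body[3] mov  r2, #0x63 -> r2=0x63
body[4] sub  r2, r5, #1 -> r2=0xea
body[5] sub  r2, r4, #58 -> r2=0xb7
body[6] add  r2, r3, r1 -> r2=0xc4
body[7] xor  r3, r5, r2 -> r3=0x2f
epilogue: pop r3=0xfa, sp=0x9b
epilogue: pop r1=0xd0, sp=0x9c
r0 is caller-saved -> body value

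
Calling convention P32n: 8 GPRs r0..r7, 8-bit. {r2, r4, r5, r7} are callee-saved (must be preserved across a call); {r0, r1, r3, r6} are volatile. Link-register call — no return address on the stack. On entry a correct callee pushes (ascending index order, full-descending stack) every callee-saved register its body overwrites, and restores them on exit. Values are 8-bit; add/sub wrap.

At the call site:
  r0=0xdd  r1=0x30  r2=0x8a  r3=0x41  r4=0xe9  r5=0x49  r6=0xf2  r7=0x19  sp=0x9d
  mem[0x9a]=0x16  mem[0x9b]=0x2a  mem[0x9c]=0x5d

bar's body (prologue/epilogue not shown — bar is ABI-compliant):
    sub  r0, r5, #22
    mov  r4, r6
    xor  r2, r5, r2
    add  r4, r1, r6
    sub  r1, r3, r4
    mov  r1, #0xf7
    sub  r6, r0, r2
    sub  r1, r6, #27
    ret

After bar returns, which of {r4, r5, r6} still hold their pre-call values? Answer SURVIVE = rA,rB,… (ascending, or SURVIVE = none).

prologue: push r2 → mem[0x9c]=0x8a, sp=0x9c
prologue: push r4 → mem[0x9b]=0xe9, sp=0x9b
body[0] sub  r0, r5, #22 → r0=0x33
body[1] mov  r4, r6 → r4=0xf2
body[2] xor  r2, r5, r2 → r2=0xc3
body[3] add  r4, r1, r6 → r4=0x22
body[4] sub  r1, r3, r4 → r1=0x1f
body[5] mov  r1, #0xf7 → r1=0xf7
body[6] sub  r6, r0, r2 → r6=0x70
body[7] sub  r1, r6, #27 → r1=0x55
epilogue: pop r4=0xe9, sp=0x9c
epilogue: pop r2=0x8a, sp=0x9d
r4: callee-saved, written=True
r5: callee-saved, written=False
r6: caller-saved, written=True

SURVIVE = r4,r5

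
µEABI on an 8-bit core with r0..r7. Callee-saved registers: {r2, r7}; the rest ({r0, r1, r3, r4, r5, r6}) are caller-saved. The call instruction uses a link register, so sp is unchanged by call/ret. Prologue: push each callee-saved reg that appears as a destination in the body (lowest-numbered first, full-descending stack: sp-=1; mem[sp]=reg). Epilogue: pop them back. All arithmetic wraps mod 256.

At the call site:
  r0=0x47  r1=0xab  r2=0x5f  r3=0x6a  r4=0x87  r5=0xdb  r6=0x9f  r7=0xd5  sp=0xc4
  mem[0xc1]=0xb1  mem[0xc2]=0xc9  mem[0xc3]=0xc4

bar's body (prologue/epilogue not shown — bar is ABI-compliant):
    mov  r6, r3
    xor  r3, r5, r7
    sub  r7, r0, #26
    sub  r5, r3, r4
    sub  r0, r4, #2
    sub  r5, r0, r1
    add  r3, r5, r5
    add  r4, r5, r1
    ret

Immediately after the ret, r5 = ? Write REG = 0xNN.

prologue: push r7 → mem[0xc3]=0xd5, sp=0xc3
body[0] mov  r6, r3 → r6=0x6a
body[1] xor  r3, r5, r7 → r3=0x0e
body[2] sub  r7, r0, #26 → r7=0x2d
body[3] sub  r5, r3, r4 → r5=0x87
body[4] sub  r0, r4, #2 → r0=0x85
body[5] sub  r5, r0, r1 → r5=0xda
body[6] add  r3, r5, r5 → r3=0xb4
body[7] add  r4, r5, r1 → r4=0x85
epilogue: pop r7=0xd5, sp=0xc4
r5 is caller-saved → body value

REG = 0xda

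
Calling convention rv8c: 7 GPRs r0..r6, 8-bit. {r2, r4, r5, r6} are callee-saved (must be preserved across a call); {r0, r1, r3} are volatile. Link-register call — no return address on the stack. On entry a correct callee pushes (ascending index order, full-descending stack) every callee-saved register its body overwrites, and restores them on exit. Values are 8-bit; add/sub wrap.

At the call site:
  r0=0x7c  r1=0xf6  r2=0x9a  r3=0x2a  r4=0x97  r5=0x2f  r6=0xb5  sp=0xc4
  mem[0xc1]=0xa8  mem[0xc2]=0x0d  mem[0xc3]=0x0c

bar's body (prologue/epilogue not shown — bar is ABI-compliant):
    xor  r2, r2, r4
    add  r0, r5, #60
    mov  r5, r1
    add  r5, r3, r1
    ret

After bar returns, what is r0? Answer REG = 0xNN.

REG = 0x6b

prologue: push r2 -> mem[0xc3]=0x9a, sp=0xc3
prologue: push r5 -> mem[0xc2]=0x2f, sp=0xc2
body[0] xor  r2, r2, r4 -> r2=0x0d
body[1] add  r0, r5, #60 -> r0=0x6b
body[2] mov  r5, r1 -> r5=0xf6
body[3] add  r5, r3, r1 -> r5=0x20
epilogue: pop r5=0x2f, sp=0xc3
epilogue: pop r2=0x9a, sp=0xc4
r0 is caller-saved -> body value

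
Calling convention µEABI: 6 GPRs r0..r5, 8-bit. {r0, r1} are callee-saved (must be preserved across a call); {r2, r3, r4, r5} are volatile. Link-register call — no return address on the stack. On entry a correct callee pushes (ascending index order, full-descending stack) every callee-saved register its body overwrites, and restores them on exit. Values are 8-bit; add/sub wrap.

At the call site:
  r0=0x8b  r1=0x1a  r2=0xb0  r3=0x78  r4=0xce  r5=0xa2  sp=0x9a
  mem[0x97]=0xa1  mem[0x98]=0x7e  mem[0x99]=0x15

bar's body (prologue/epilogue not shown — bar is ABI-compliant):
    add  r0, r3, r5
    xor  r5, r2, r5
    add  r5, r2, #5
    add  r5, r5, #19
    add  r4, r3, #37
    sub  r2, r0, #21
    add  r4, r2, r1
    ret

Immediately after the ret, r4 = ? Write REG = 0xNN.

prologue: push r0 -> mem[0x99]=0x8b, sp=0x99
body[0] add  r0, r3, r5 -> r0=0x1a
body[1] xor  r5, r2, r5 -> r5=0x12
body[2] add  r5, r2, #5 -> r5=0xb5
body[3] add  r5, r5, #19 -> r5=0xc8
body[4] add  r4, r3, #37 -> r4=0x9d
body[5] sub  r2, r0, #21 -> r2=0x05
body[6] add  r4, r2, r1 -> r4=0x1f
epilogue: pop r0=0x8b, sp=0x9a
r4 is caller-saved -> body value

REG = 0x1f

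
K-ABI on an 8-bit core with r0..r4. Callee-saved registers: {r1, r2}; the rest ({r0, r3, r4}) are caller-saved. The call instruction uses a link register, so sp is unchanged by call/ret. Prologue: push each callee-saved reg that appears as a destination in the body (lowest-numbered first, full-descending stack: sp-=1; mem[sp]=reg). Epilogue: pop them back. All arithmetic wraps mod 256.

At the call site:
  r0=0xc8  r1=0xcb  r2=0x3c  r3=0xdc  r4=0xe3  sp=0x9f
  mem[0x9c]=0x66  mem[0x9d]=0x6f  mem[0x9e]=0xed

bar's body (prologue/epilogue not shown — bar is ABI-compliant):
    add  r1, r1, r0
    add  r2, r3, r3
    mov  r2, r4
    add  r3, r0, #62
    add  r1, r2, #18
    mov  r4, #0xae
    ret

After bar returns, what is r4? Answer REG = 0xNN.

REG = 0xae

prologue: push r1 → mem[0x9e]=0xcb, sp=0x9e
prologue: push r2 → mem[0x9d]=0x3c, sp=0x9d
body[0] add  r1, r1, r0 → r1=0x93
body[1] add  r2, r3, r3 → r2=0xb8
body[2] mov  r2, r4 → r2=0xe3
body[3] add  r3, r0, #62 → r3=0x06
body[4] add  r1, r2, #18 → r1=0xf5
body[5] mov  r4, #0xae → r4=0xae
epilogue: pop r2=0x3c, sp=0x9e
epilogue: pop r1=0xcb, sp=0x9f
r4 is caller-saved → body value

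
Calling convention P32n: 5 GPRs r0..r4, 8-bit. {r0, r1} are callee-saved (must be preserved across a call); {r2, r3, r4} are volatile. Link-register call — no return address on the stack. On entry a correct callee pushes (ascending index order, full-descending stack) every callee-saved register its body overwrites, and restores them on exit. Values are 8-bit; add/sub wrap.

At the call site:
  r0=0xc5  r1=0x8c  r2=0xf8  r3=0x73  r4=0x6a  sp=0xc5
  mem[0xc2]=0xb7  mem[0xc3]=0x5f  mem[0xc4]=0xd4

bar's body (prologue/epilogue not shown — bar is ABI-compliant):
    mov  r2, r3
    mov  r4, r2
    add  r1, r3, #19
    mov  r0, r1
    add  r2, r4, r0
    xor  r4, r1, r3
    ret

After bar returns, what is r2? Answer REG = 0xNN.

prologue: push r0 -> mem[0xc4]=0xc5, sp=0xc4
prologue: push r1 -> mem[0xc3]=0x8c, sp=0xc3
body[0] mov  r2, r3 -> r2=0x73
body[1] mov  r4, r2 -> r4=0x73
body[2] add  r1, r3, #19 -> r1=0x86
body[3] mov  r0, r1 -> r0=0x86
body[4] add  r2, r4, r0 -> r2=0xf9
body[5] xor  r4, r1, r3 -> r4=0xf5
epilogue: pop r1=0x8c, sp=0xc4
epilogue: pop r0=0xc5, sp=0xc5
r2 is caller-saved -> body value

REG = 0xf9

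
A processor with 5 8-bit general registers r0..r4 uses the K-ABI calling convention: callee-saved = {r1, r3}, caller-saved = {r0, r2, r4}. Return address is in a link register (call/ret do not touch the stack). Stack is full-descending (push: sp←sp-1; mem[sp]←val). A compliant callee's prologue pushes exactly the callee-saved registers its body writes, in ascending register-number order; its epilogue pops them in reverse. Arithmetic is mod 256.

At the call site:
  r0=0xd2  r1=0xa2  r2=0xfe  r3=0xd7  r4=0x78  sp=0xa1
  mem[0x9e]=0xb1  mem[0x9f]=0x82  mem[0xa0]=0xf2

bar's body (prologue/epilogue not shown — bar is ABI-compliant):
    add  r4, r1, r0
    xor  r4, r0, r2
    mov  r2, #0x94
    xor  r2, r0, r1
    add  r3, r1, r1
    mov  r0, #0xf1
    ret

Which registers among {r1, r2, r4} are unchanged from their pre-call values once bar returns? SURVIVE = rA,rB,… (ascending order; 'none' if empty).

SURVIVE = r1

prologue: push r3 -> mem[0xa0]=0xd7, sp=0xa0
body[0] add  r4, r1, r0 -> r4=0x74
body[1] xor  r4, r0, r2 -> r4=0x2c
body[2] mov  r2, #0x94 -> r2=0x94
body[3] xor  r2, r0, r1 -> r2=0x70
body[4] add  r3, r1, r1 -> r3=0x44
body[5] mov  r0, #0xf1 -> r0=0xf1
epilogue: pop r3=0xd7, sp=0xa1
r1: callee-saved, written=False
r2: caller-saved, written=True
r4: caller-saved, written=True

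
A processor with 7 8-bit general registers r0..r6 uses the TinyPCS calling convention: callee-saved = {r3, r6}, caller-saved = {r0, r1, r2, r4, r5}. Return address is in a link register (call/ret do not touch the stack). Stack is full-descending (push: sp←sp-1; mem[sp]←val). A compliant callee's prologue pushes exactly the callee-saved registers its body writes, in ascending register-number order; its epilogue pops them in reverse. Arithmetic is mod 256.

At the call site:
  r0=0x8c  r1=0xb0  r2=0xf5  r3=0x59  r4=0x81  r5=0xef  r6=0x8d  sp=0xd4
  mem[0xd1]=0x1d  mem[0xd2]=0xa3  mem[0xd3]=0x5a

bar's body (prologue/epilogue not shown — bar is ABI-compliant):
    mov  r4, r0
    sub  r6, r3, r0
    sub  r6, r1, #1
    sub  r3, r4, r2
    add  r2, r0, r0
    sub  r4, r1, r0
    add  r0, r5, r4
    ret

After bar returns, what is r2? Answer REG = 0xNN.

REG = 0x18

prologue: push r3 -> mem[0xd3]=0x59, sp=0xd3
prologue: push r6 -> mem[0xd2]=0x8d, sp=0xd2
body[0] mov  r4, r0 -> r4=0x8c
body[1] sub  r6, r3, r0 -> r6=0xcd
body[2] sub  r6, r1, #1 -> r6=0xaf
body[3] sub  r3, r4, r2 -> r3=0x97
body[4] add  r2, r0, r0 -> r2=0x18
body[5] sub  r4, r1, r0 -> r4=0x24
body[6] add  r0, r5, r4 -> r0=0x13
epilogue: pop r6=0x8d, sp=0xd3
epilogue: pop r3=0x59, sp=0xd4
r2 is caller-saved -> body value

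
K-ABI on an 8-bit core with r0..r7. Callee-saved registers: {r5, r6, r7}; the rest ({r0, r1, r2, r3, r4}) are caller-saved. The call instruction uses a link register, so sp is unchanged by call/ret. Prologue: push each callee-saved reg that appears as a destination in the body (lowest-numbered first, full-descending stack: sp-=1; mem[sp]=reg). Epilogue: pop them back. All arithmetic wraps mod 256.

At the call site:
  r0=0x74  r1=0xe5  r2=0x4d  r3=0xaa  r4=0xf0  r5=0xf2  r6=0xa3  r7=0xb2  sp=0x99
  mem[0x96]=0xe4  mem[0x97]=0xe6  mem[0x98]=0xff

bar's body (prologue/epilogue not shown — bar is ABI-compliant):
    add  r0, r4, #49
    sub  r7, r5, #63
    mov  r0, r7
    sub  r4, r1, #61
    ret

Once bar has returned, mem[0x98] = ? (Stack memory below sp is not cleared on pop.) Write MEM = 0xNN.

MEM = 0xb2

prologue: push r7 → mem[0x98]=0xb2, sp=0x98
body[0] add  r0, r4, #49 → r0=0x21
body[1] sub  r7, r5, #63 → r7=0xb3
body[2] mov  r0, r7 → r0=0xb3
body[3] sub  r4, r1, #61 → r4=0xa8
epilogue: pop r7=0xb2, sp=0x99
prologue pushed ['r7'] at ['0x98']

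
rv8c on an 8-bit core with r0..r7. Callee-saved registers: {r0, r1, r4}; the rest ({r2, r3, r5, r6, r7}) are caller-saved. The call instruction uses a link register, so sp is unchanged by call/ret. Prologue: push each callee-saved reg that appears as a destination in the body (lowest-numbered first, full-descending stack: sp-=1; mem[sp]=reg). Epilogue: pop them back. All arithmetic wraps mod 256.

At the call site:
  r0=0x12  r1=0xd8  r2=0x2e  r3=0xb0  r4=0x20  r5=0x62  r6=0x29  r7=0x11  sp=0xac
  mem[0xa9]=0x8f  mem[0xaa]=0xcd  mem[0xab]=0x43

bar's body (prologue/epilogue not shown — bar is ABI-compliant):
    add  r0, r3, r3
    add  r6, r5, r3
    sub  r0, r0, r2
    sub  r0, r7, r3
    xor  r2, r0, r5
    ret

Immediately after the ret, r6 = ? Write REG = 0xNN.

REG = 0x12

prologue: push r0 → mem[0xab]=0x12, sp=0xab
body[0] add  r0, r3, r3 → r0=0x60
body[1] add  r6, r5, r3 → r6=0x12
body[2] sub  r0, r0, r2 → r0=0x32
body[3] sub  r0, r7, r3 → r0=0x61
body[4] xor  r2, r0, r5 → r2=0x03
epilogue: pop r0=0x12, sp=0xac
r6 is caller-saved → body value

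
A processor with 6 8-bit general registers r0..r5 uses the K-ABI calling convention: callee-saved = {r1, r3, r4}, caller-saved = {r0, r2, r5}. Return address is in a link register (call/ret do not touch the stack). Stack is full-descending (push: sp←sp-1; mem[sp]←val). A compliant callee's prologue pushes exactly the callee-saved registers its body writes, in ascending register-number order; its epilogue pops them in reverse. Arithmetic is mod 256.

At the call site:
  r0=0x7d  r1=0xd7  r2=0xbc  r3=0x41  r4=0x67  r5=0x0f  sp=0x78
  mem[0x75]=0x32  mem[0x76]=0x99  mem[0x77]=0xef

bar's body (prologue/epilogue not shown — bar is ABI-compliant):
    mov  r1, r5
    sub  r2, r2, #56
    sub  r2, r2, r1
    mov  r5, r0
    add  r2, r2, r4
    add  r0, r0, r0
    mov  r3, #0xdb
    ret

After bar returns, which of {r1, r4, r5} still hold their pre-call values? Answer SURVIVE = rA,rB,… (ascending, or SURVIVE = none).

prologue: push r1 → mem[0x77]=0xd7, sp=0x77
prologue: push r3 → mem[0x76]=0x41, sp=0x76
body[0] mov  r1, r5 → r1=0x0f
body[1] sub  r2, r2, #56 → r2=0x84
body[2] sub  r2, r2, r1 → r2=0x75
body[3] mov  r5, r0 → r5=0x7d
body[4] add  r2, r2, r4 → r2=0xdc
body[5] add  r0, r0, r0 → r0=0xfa
body[6] mov  r3, #0xdb → r3=0xdb
epilogue: pop r3=0x41, sp=0x77
epilogue: pop r1=0xd7, sp=0x78
r1: callee-saved, written=True
r4: callee-saved, written=False
r5: caller-saved, written=True

SURVIVE = r1,r4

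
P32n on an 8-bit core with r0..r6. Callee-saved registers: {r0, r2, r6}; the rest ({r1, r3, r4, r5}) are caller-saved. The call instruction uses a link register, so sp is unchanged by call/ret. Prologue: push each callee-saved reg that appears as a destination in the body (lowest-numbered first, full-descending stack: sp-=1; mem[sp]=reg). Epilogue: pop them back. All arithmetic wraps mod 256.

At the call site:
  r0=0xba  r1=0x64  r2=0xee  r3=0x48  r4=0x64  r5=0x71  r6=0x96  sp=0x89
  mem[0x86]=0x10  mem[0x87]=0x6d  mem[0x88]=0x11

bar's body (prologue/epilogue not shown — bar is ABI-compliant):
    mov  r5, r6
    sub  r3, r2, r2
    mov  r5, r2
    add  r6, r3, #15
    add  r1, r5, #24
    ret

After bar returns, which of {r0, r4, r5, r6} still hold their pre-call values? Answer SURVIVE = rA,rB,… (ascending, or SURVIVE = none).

prologue: push r6 -> mem[0x88]=0x96, sp=0x88
body[0] mov  r5, r6 -> r5=0x96
body[1] sub  r3, r2, r2 -> r3=0x00
body[2] mov  r5, r2 -> r5=0xee
body[3] add  r6, r3, #15 -> r6=0x0f
body[4] add  r1, r5, #24 -> r1=0x06
epilogue: pop r6=0x96, sp=0x89
r0: callee-saved, written=False
r4: caller-saved, written=False
r5: caller-saved, written=True
r6: callee-saved, written=True

SURVIVE = r0,r4,r6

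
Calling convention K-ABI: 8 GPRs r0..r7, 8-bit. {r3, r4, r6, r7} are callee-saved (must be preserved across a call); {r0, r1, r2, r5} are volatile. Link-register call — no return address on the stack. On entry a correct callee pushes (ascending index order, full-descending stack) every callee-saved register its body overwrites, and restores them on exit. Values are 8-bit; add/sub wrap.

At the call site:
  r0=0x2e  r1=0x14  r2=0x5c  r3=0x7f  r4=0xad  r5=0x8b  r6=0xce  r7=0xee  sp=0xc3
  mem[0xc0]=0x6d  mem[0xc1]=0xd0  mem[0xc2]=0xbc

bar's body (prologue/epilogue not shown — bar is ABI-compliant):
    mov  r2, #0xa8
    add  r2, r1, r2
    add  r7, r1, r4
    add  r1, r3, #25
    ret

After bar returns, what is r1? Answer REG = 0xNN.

prologue: push r7 -> mem[0xc2]=0xee, sp=0xc2
body[0] mov  r2, #0xa8 -> r2=0xa8
body[1] add  r2, r1, r2 -> r2=0xbc
body[2] add  r7, r1, r4 -> r7=0xc1
body[3] add  r1, r3, #25 -> r1=0x98
epilogue: pop r7=0xee, sp=0xc3
r1 is caller-saved -> body value

REG = 0x98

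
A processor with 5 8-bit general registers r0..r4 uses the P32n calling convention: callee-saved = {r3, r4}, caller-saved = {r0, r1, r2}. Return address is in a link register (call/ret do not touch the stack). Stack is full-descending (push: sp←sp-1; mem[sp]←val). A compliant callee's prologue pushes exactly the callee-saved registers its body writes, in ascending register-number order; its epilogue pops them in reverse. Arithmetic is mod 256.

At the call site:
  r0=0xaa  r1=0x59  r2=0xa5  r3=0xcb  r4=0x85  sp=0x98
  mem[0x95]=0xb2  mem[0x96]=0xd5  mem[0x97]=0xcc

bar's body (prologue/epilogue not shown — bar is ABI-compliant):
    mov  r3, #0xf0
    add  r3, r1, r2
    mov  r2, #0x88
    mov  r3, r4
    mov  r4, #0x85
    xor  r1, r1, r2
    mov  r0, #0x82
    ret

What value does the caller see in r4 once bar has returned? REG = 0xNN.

prologue: push r3 -> mem[0x97]=0xcb, sp=0x97
prologue: push r4 -> mem[0x96]=0x85, sp=0x96
body[0] mov  r3, #0xf0 -> r3=0xf0
body[1] add  r3, r1, r2 -> r3=0xfe
body[2] mov  r2, #0x88 -> r2=0x88
body[3] mov  r3, r4 -> r3=0x85
body[4] mov  r4, #0x85 -> r4=0x85
body[5] xor  r1, r1, r2 -> r1=0xd1
body[6] mov  r0, #0x82 -> r0=0x82
epilogue: pop r4=0x85, sp=0x97
epilogue: pop r3=0xcb, sp=0x98
r4 is callee-saved -> restored

REG = 0x85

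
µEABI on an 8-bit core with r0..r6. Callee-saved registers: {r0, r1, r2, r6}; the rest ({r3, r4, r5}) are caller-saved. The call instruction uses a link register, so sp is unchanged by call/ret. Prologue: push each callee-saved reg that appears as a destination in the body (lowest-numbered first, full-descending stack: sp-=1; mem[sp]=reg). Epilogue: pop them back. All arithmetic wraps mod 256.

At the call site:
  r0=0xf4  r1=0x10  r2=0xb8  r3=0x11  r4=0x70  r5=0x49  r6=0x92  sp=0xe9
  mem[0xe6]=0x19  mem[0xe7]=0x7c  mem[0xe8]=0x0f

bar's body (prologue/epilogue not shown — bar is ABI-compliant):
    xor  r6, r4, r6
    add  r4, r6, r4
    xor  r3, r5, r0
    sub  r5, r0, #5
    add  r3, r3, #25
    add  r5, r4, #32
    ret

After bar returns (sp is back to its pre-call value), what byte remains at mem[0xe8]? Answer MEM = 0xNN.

prologue: push r6 -> mem[0xe8]=0x92, sp=0xe8
body[0] xor  r6, r4, r6 -> r6=0xe2
body[1] add  r4, r6, r4 -> r4=0x52
body[2] xor  r3, r5, r0 -> r3=0xbd
body[3] sub  r5, r0, #5 -> r5=0xef
body[4] add  r3, r3, #25 -> r3=0xd6
body[5] add  r5, r4, #32 -> r5=0x72
epilogue: pop r6=0x92, sp=0xe9
prologue pushed ['r6'] at ['0xe8']

MEM = 0x92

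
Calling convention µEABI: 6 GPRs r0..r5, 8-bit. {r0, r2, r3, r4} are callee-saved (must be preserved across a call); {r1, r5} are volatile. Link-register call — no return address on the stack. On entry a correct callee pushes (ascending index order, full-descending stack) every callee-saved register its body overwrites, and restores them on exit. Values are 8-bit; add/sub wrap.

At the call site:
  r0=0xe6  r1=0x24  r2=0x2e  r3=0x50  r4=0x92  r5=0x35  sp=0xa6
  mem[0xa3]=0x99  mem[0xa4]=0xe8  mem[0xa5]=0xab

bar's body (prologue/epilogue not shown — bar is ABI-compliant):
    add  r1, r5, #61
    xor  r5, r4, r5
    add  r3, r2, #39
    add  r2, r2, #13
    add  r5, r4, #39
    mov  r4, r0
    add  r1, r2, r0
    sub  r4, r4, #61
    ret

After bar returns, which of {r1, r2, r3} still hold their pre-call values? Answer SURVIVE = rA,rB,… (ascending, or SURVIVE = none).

prologue: push r2 -> mem[0xa5]=0x2e, sp=0xa5
prologue: push r3 -> mem[0xa4]=0x50, sp=0xa4
prologue: push r4 -> mem[0xa3]=0x92, sp=0xa3
body[0] add  r1, r5, #61 -> r1=0x72
body[1] xor  r5, r4, r5 -> r5=0xa7
body[2] add  r3, r2, #39 -> r3=0x55
body[3] add  r2, r2, #13 -> r2=0x3b
body[4] add  r5, r4, #39 -> r5=0xb9
body[5] mov  r4, r0 -> r4=0xe6
body[6] add  r1, r2, r0 -> r1=0x21
body[7] sub  r4, r4, #61 -> r4=0xa9
epilogue: pop r4=0x92, sp=0xa4
epilogue: pop r3=0x50, sp=0xa5
epilogue: pop r2=0x2e, sp=0xa6
r1: caller-saved, written=True
r2: callee-saved, written=True
r3: callee-saved, written=True

SURVIVE = r2,r3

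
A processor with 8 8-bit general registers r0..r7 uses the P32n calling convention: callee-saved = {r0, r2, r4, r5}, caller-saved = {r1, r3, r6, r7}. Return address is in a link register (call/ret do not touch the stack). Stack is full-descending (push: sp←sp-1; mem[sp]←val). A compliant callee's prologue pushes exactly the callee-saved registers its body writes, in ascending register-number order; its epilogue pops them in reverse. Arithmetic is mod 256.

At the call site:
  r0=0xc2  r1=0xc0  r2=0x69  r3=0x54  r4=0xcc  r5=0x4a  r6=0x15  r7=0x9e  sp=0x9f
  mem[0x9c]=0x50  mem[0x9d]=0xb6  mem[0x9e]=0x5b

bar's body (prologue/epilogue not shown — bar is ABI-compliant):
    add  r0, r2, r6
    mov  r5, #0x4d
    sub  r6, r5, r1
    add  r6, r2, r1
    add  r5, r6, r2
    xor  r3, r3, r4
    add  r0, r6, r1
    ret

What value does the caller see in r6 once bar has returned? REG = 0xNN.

prologue: push r0 -> mem[0x9e]=0xc2, sp=0x9e
prologue: push r5 -> mem[0x9d]=0x4a, sp=0x9d
body[0] add  r0, r2, r6 -> r0=0x7e
body[1] mov  r5, #0x4d -> r5=0x4d
body[2] sub  r6, r5, r1 -> r6=0x8d
body[3] add  r6, r2, r1 -> r6=0x29
body[4] add  r5, r6, r2 -> r5=0x92
body[5] xor  r3, r3, r4 -> r3=0x98
body[6] add  r0, r6, r1 -> r0=0xe9
epilogue: pop r5=0x4a, sp=0x9e
epilogue: pop r0=0xc2, sp=0x9f
r6 is caller-saved -> body value

REG = 0x29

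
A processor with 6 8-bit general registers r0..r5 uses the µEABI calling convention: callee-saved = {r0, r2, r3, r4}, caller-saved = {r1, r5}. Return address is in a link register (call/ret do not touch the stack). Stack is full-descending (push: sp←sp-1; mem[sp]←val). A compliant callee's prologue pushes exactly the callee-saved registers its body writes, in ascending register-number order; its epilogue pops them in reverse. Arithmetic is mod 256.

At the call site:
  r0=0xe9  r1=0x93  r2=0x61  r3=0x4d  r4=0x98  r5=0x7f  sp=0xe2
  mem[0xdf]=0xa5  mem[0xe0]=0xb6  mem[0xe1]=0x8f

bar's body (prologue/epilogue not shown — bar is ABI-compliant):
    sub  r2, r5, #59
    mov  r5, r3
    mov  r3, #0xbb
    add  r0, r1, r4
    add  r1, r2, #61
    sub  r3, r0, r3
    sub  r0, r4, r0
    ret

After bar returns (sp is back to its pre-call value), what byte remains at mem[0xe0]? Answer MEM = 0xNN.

prologue: push r0 → mem[0xe1]=0xe9, sp=0xe1
prologue: push r2 → mem[0xe0]=0x61, sp=0xe0
prologue: push r3 → mem[0xdf]=0x4d, sp=0xdf
body[0] sub  r2, r5, #59 → r2=0x44
body[1] mov  r5, r3 → r5=0x4d
body[2] mov  r3, #0xbb → r3=0xbb
body[3] add  r0, r1, r4 → r0=0x2b
body[4] add  r1, r2, #61 → r1=0x81
body[5] sub  r3, r0, r3 → r3=0x70
body[6] sub  r0, r4, r0 → r0=0x6d
epilogue: pop r3=0x4d, sp=0xe0
epilogue: pop r2=0x61, sp=0xe1
epilogue: pop r0=0xe9, sp=0xe2
prologue pushed ['r0', 'r2', 'r3'] at ['0xe1', '0xe0', '0xdf']

MEM = 0x61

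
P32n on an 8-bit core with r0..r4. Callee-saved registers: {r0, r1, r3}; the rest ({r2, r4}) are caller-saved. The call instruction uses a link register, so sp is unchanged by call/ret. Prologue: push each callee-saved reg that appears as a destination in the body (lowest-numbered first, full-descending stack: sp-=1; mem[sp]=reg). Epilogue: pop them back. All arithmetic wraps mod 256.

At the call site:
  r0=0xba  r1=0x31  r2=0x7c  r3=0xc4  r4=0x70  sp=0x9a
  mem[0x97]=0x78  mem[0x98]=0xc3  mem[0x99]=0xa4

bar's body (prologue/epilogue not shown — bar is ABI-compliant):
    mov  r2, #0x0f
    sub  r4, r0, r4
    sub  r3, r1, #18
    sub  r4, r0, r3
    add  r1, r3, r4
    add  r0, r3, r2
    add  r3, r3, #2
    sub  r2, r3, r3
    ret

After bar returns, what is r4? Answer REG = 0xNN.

REG = 0x9b

prologue: push r0 -> mem[0x99]=0xba, sp=0x99
prologue: push r1 -> mem[0x98]=0x31, sp=0x98
prologue: push r3 -> mem[0x97]=0xc4, sp=0x97
body[0] mov  r2, #0x0f -> r2=0x0f
body[1] sub  r4, r0, r4 -> r4=0x4a
body[2] sub  r3, r1, #18 -> r3=0x1f
body[3] sub  r4, r0, r3 -> r4=0x9b
body[4] add  r1, r3, r4 -> r1=0xba
body[5] add  r0, r3, r2 -> r0=0x2e
body[6] add  r3, r3, #2 -> r3=0x21
body[7] sub  r2, r3, r3 -> r2=0x00
epilogue: pop r3=0xc4, sp=0x98
epilogue: pop r1=0x31, sp=0x99
epilogue: pop r0=0xba, sp=0x9a
r4 is caller-saved -> body value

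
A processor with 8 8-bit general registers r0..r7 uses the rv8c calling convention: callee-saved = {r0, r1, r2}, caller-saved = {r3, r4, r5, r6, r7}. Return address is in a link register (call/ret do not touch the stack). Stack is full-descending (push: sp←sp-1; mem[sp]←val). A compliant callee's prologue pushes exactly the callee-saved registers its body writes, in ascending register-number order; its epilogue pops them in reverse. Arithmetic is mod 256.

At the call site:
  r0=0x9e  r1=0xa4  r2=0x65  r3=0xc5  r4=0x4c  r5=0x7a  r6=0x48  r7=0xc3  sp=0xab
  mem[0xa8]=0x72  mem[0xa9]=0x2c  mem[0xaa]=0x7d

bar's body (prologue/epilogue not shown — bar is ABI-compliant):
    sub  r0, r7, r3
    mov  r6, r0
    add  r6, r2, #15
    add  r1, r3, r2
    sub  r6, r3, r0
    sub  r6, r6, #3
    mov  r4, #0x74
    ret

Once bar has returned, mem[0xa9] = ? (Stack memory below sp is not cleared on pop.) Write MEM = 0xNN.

MEM = 0xa4

prologue: push r0 -> mem[0xaa]=0x9e, sp=0xaa
prologue: push r1 -> mem[0xa9]=0xa4, sp=0xa9
body[0] sub  r0, r7, r3 -> r0=0xfe
body[1] mov  r6, r0 -> r6=0xfe
body[2] add  r6, r2, #15 -> r6=0x74
body[3] add  r1, r3, r2 -> r1=0x2a
body[4] sub  r6, r3, r0 -> r6=0xc7
body[5] sub  r6, r6, #3 -> r6=0xc4
body[6] mov  r4, #0x74 -> r4=0x74
epilogue: pop r1=0xa4, sp=0xaa
epilogue: pop r0=0x9e, sp=0xab
prologue pushed ['r0', 'r1'] at ['0xaa', '0xa9']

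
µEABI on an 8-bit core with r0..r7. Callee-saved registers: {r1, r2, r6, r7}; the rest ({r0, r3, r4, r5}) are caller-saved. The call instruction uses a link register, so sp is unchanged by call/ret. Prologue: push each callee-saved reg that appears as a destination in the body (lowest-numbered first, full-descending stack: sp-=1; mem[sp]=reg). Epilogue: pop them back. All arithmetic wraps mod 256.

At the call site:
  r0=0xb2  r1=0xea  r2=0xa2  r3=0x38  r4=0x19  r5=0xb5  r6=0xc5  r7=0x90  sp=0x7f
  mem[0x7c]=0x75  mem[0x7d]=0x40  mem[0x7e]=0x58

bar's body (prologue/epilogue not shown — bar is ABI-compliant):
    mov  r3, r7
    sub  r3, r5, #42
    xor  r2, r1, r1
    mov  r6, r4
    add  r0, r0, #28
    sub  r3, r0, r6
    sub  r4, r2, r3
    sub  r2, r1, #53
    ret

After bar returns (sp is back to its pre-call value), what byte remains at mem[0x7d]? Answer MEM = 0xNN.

prologue: push r2 → mem[0x7e]=0xa2, sp=0x7e
prologue: push r6 → mem[0x7d]=0xc5, sp=0x7d
body[0] mov  r3, r7 → r3=0x90
body[1] sub  r3, r5, #42 → r3=0x8b
body[2] xor  r2, r1, r1 → r2=0x00
body[3] mov  r6, r4 → r6=0x19
body[4] add  r0, r0, #28 → r0=0xce
body[5] sub  r3, r0, r6 → r3=0xb5
body[6] sub  r4, r2, r3 → r4=0x4b
body[7] sub  r2, r1, #53 → r2=0xb5
epilogue: pop r6=0xc5, sp=0x7e
epilogue: pop r2=0xa2, sp=0x7f
prologue pushed ['r2', 'r6'] at ['0x7e', '0x7d']

MEM = 0xc5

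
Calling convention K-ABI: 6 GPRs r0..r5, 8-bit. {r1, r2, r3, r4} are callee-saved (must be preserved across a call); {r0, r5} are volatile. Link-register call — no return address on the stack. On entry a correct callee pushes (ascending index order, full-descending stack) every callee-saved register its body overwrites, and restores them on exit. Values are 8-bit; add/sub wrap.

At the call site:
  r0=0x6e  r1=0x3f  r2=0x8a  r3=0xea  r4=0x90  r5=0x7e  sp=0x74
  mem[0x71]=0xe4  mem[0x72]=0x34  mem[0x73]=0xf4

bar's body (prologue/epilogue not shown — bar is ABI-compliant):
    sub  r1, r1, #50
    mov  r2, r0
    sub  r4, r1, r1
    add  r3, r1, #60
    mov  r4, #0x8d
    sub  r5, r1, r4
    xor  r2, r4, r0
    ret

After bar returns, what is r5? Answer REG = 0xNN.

prologue: push r1 → mem[0x73]=0x3f, sp=0x73
prologue: push r2 → mem[0x72]=0x8a, sp=0x72
prologue: push r3 → mem[0x71]=0xea, sp=0x71
prologue: push r4 → mem[0x70]=0x90, sp=0x70
body[0] sub  r1, r1, #50 → r1=0x0d
body[1] mov  r2, r0 → r2=0x6e
body[2] sub  r4, r1, r1 → r4=0x00
body[3] add  r3, r1, #60 → r3=0x49
body[4] mov  r4, #0x8d → r4=0x8d
body[5] sub  r5, r1, r4 → r5=0x80
body[6] xor  r2, r4, r0 → r2=0xe3
epilogue: pop r4=0x90, sp=0x71
epilogue: pop r3=0xea, sp=0x72
epilogue: pop r2=0x8a, sp=0x73
epilogue: pop r1=0x3f, sp=0x74
r5 is caller-saved → body value

REG = 0x80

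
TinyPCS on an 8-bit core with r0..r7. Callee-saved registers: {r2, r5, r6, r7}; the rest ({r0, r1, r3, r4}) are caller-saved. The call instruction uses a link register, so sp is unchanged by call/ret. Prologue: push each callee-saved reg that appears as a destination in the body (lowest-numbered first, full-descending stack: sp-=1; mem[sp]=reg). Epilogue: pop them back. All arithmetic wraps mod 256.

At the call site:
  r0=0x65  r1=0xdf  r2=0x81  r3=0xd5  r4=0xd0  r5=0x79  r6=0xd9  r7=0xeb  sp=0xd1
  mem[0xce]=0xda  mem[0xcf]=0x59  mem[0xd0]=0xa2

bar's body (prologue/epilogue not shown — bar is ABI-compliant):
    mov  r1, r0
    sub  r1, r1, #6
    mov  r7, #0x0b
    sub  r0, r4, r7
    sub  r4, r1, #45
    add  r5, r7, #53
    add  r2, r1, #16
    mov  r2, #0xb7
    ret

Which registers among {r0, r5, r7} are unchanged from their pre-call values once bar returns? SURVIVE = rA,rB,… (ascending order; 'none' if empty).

SURVIVE = r5,r7

prologue: push r2 -> mem[0xd0]=0x81, sp=0xd0
prologue: push r5 -> mem[0xcf]=0x79, sp=0xcf
prologue: push r7 -> mem[0xce]=0xeb, sp=0xce
body[0] mov  r1, r0 -> r1=0x65
body[1] sub  r1, r1, #6 -> r1=0x5f
body[2] mov  r7, #0x0b -> r7=0x0b
body[3] sub  r0, r4, r7 -> r0=0xc5
body[4] sub  r4, r1, #45 -> r4=0x32
body[5] add  r5, r7, #53 -> r5=0x40
body[6] add  r2, r1, #16 -> r2=0x6f
body[7] mov  r2, #0xb7 -> r2=0xb7
epilogue: pop r7=0xeb, sp=0xcf
epilogue: pop r5=0x79, sp=0xd0
epilogue: pop r2=0x81, sp=0xd1
r0: caller-saved, written=True
r5: callee-saved, written=True
r7: callee-saved, written=True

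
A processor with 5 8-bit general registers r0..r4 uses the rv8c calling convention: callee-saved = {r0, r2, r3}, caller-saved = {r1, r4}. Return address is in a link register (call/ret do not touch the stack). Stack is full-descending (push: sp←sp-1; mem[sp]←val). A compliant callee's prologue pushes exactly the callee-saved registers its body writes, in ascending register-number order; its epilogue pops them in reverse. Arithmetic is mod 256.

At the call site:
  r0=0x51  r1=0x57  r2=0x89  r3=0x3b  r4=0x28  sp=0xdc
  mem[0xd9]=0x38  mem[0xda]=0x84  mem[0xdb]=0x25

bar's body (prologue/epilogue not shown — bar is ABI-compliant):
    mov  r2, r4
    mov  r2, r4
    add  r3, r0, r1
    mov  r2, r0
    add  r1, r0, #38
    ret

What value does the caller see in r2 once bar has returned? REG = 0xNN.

REG = 0x89

prologue: push r2 → mem[0xdb]=0x89, sp=0xdb
prologue: push r3 → mem[0xda]=0x3b, sp=0xda
body[0] mov  r2, r4 → r2=0x28
body[1] mov  r2, r4 → r2=0x28
body[2] add  r3, r0, r1 → r3=0xa8
body[3] mov  r2, r0 → r2=0x51
body[4] add  r1, r0, #38 → r1=0x77
epilogue: pop r3=0x3b, sp=0xdb
epilogue: pop r2=0x89, sp=0xdc
r2 is callee-saved → restored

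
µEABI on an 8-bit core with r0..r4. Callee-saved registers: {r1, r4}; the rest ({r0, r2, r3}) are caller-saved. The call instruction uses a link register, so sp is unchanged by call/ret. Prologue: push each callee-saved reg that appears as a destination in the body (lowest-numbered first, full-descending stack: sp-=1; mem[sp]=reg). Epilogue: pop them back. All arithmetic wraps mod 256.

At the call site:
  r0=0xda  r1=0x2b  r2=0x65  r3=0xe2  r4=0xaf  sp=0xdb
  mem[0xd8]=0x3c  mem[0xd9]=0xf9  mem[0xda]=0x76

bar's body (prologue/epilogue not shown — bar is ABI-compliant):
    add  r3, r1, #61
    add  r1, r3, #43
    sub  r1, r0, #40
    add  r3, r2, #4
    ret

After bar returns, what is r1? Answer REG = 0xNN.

prologue: push r1 → mem[0xda]=0x2b, sp=0xda
body[0] add  r3, r1, #61 → r3=0x68
body[1] add  r1, r3, #43 → r1=0x93
body[2] sub  r1, r0, #40 → r1=0xb2
body[3] add  r3, r2, #4 → r3=0x69
epilogue: pop r1=0x2b, sp=0xdb
r1 is callee-saved → restored

REG = 0x2b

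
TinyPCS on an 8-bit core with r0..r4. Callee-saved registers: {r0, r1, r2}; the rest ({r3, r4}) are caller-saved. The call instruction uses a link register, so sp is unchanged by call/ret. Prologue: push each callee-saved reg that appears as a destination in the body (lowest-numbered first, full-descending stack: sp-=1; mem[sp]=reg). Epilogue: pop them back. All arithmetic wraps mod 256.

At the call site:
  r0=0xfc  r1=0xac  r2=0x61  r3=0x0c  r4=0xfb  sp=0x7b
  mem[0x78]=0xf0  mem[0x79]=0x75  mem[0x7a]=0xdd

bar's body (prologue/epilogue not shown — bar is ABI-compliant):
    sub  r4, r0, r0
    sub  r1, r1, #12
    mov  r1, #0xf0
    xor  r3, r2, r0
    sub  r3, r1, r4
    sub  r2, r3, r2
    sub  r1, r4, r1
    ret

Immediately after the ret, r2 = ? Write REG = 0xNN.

REG = 0x61

prologue: push r1 -> mem[0x7a]=0xac, sp=0x7a
prologue: push r2 -> mem[0x79]=0x61, sp=0x79
body[0] sub  r4, r0, r0 -> r4=0x00
body[1] sub  r1, r1, #12 -> r1=0xa0
body[2] mov  r1, #0xf0 -> r1=0xf0
body[3] xor  r3, r2, r0 -> r3=0x9d
body[4] sub  r3, r1, r4 -> r3=0xf0
body[5] sub  r2, r3, r2 -> r2=0x8f
body[6] sub  r1, r4, r1 -> r1=0x10
epilogue: pop r2=0x61, sp=0x7a
epilogue: pop r1=0xac, sp=0x7b
r2 is callee-saved -> restored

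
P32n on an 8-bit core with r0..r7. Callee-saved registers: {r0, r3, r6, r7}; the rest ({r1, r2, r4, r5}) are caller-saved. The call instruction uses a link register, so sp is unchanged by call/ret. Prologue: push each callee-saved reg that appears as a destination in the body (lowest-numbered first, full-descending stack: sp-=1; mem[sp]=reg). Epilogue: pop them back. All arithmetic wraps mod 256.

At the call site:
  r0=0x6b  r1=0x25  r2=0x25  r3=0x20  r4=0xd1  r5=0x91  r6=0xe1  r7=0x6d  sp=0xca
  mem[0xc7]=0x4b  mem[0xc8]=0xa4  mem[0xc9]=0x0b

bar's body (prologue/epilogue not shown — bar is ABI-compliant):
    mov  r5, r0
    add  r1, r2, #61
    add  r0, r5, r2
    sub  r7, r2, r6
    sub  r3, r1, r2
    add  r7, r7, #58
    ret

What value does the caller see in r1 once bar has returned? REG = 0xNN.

REG = 0x62

prologue: push r0 -> mem[0xc9]=0x6b, sp=0xc9
prologue: push r3 -> mem[0xc8]=0x20, sp=0xc8
prologue: push r7 -> mem[0xc7]=0x6d, sp=0xc7
body[0] mov  r5, r0 -> r5=0x6b
body[1] add  r1, r2, #61 -> r1=0x62
body[2] add  r0, r5, r2 -> r0=0x90
body[3] sub  r7, r2, r6 -> r7=0x44
body[4] sub  r3, r1, r2 -> r3=0x3d
body[5] add  r7, r7, #58 -> r7=0x7e
epilogue: pop r7=0x6d, sp=0xc8
epilogue: pop r3=0x20, sp=0xc9
epilogue: pop r0=0x6b, sp=0xca
r1 is caller-saved -> body value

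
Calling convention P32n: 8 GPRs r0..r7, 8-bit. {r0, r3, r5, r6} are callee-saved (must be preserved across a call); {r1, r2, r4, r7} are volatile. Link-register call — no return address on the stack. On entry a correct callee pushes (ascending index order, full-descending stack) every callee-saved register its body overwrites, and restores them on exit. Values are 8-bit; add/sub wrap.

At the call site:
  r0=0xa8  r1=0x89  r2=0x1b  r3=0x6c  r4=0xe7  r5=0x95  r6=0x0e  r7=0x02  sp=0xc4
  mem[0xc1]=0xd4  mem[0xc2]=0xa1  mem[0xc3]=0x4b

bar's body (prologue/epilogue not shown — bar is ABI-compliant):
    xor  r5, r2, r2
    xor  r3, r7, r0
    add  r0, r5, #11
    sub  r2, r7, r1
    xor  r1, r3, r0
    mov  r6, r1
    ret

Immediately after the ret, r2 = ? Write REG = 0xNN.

prologue: push r0 -> mem[0xc3]=0xa8, sp=0xc3
prologue: push r3 -> mem[0xc2]=0x6c, sp=0xc2
prologue: push r5 -> mem[0xc1]=0x95, sp=0xc1
prologue: push r6 -> mem[0xc0]=0x0e, sp=0xc0
body[0] xor  r5, r2, r2 -> r5=0x00
body[1] xor  r3, r7, r0 -> r3=0xaa
body[2] add  r0, r5, #11 -> r0=0x0b
body[3] sub  r2, r7, r1 -> r2=0x79
body[4] xor  r1, r3, r0 -> r1=0xa1
body[5] mov  r6, r1 -> r6=0xa1
epilogue: pop r6=0x0e, sp=0xc1
epilogue: pop r5=0x95, sp=0xc2
epilogue: pop r3=0x6c, sp=0xc3
epilogue: pop r0=0xa8, sp=0xc4
r2 is caller-saved -> body value

REG = 0x79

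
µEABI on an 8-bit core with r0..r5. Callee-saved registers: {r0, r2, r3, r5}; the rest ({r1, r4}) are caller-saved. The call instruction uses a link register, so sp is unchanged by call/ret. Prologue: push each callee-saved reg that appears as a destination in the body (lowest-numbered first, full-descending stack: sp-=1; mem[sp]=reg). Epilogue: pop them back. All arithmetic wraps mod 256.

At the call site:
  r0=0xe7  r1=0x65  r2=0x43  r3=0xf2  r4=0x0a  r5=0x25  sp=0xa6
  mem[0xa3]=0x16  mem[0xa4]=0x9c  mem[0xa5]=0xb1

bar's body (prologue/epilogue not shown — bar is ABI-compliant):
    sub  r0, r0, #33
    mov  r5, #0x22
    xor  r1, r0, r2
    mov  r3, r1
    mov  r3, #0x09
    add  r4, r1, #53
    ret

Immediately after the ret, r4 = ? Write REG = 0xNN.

REG = 0xba

prologue: push r0 → mem[0xa5]=0xe7, sp=0xa5
prologue: push r3 → mem[0xa4]=0xf2, sp=0xa4
prologue: push r5 → mem[0xa3]=0x25, sp=0xa3
body[0] sub  r0, r0, #33 → r0=0xc6
body[1] mov  r5, #0x22 → r5=0x22
body[2] xor  r1, r0, r2 → r1=0x85
body[3] mov  r3, r1 → r3=0x85
body[4] mov  r3, #0x09 → r3=0x09
body[5] add  r4, r1, #53 → r4=0xba
epilogue: pop r5=0x25, sp=0xa4
epilogue: pop r3=0xf2, sp=0xa5
epilogue: pop r0=0xe7, sp=0xa6
r4 is caller-saved → body value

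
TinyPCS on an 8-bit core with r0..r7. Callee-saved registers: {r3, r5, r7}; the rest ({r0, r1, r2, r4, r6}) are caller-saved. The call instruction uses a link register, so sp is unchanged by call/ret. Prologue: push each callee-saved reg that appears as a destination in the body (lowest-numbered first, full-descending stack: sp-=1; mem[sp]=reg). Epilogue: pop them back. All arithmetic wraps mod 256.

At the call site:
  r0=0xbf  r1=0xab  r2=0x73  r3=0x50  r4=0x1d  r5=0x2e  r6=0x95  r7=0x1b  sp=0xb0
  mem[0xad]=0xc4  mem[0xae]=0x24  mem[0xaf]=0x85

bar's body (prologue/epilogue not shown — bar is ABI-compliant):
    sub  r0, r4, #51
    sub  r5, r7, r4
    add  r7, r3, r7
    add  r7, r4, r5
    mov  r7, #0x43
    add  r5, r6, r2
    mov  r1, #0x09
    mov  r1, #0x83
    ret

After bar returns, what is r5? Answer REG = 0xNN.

prologue: push r5 -> mem[0xaf]=0x2e, sp=0xaf
prologue: push r7 -> mem[0xae]=0x1b, sp=0xae
body[0] sub  r0, r4, #51 -> r0=0xea
body[1] sub  r5, r7, r4 -> r5=0xfe
body[2] add  r7, r3, r7 -> r7=0x6b
body[3] add  r7, r4, r5 -> r7=0x1b
body[4] mov  r7, #0x43 -> r7=0x43
body[5] add  r5, r6, r2 -> r5=0x08
body[6] mov  r1, #0x09 -> r1=0x09
body[7] mov  r1, #0x83 -> r1=0x83
epilogue: pop r7=0x1b, sp=0xaf
epilogue: pop r5=0x2e, sp=0xb0
r5 is callee-saved -> restored

REG = 0x2e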